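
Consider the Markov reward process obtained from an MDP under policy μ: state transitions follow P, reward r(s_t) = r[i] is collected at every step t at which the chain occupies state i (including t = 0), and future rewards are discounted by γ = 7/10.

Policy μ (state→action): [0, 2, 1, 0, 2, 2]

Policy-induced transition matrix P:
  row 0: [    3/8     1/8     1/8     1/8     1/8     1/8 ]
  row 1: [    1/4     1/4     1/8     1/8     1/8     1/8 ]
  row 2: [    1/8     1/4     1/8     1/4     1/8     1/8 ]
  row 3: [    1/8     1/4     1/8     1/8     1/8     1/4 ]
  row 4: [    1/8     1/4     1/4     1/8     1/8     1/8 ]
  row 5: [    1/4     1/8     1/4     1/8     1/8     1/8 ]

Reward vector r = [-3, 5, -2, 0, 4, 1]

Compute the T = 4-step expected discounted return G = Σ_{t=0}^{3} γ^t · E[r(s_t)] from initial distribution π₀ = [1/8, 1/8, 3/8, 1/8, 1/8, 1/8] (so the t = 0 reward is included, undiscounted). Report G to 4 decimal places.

G = 1.3139

t=0: π = [0.1250, 0.1250, 0.3750, 0.1250, 0.1250, 0.1250], E[r] = 0.1250, γ^t·E[r] = 0.125000, running G = 0.125000
t=1: π = [0.1875, 0.2188, 0.1563, 0.1719, 0.1250, 0.1406], E[r] = 0.8594, γ^t·E[r] = 0.601563, running G = 0.726563
t=2: π = [0.2168, 0.2090, 0.1582, 0.1445, 0.1250, 0.1465], E[r] = 0.7246, γ^t·E[r] = 0.355059, running G = 1.081621
t=3: π = [0.2236, 0.2046, 0.1589, 0.1448, 0.1250, 0.1431], E[r] = 0.6772, γ^t·E[r] = 0.232295, running G = 1.313917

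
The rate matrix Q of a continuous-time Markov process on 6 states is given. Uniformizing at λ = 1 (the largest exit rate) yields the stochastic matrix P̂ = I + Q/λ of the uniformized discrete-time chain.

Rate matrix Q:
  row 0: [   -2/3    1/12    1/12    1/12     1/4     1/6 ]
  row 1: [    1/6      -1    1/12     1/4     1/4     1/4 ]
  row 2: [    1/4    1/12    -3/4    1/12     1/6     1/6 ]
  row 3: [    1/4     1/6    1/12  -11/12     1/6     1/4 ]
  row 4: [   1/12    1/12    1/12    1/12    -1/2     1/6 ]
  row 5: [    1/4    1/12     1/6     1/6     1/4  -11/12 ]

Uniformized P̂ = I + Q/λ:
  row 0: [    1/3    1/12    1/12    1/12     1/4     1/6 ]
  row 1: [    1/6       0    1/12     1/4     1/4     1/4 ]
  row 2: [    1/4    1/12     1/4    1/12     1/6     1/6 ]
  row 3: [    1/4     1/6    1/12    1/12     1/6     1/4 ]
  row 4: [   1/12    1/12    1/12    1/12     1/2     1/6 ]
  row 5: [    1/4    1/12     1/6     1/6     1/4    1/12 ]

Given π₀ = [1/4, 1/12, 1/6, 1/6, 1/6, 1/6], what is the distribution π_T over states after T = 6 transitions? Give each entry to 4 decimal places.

π = [0.2090, 0.0855, 0.1169, 0.1117, 0.3079, 0.1690]

t=0: π = [0.2500, 0.0833, 0.1667, 0.1667, 0.1667, 0.1667]
t=1: π = [0.2361, 0.0903, 0.1250, 0.1111, 0.2639, 0.1736]
t=2: π = [0.2182, 0.0851, 0.1186, 0.1128, 0.2963, 0.1690]
t=3: π = [0.2117, 0.0856, 0.1172, 0.1116, 0.3048, 0.1691]
t=4: π = [0.2097, 0.0855, 0.1170, 0.1117, 0.3071, 0.1690]
t=5: π = [0.2092, 0.0855, 0.1169, 0.1117, 0.3077, 0.1690]
t=6: π = [0.2090, 0.0855, 0.1169, 0.1117, 0.3079, 0.1690]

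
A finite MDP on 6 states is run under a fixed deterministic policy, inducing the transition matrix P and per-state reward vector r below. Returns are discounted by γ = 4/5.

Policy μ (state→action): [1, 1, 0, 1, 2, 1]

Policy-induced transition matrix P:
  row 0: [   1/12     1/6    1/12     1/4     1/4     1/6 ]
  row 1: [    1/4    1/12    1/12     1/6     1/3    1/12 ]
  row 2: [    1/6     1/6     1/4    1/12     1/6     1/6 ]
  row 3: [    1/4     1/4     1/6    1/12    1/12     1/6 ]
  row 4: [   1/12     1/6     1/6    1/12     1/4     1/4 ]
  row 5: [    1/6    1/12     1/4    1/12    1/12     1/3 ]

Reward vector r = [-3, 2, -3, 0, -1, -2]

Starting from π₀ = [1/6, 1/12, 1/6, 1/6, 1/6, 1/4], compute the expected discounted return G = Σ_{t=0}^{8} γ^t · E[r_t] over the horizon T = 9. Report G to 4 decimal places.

t=0: π = [0.1667, 0.0833, 0.1667, 0.1667, 0.1667, 0.2500], E[r] = -1.5000, γ^t·E[r] = -1.500000, running G = -1.500000
t=1: π = [0.1597, 0.1528, 0.1806, 0.1181, 0.1736, 0.2153], E[r] = -1.3194, γ^t·E[r] = -1.055556, running G = -2.555556
t=2: π = [0.1615, 0.1458, 0.1736, 0.1227, 0.1921, 0.2043], E[r] = -1.3142, γ^t·E[r] = -0.841111, running G = -3.396667
t=3: π = [0.1596, 0.1477, 0.1726, 0.1224, 0.1932, 0.2046], E[r] = -1.3033, γ^t·E[r] = -0.667284, running G = -4.063951
t=4: π = [0.1598, 0.1475, 0.1725, 0.1222, 0.1934, 0.2046], E[r] = -1.3043, γ^t·E[r] = -0.534247, running G = -4.598198
t=5: π = [0.1597, 0.1475, 0.1725, 0.1223, 0.1935, 0.2046], E[r] = -1.3042, γ^t·E[r] = -0.427349, running G = -5.025547
t=6: π = [0.1597, 0.1475, 0.1725, 0.1222, 0.1934, 0.2046], E[r] = -1.3042, γ^t·E[r] = -0.341893, running G = -5.367439
t=7: π = [0.1597, 0.1475, 0.1725, 0.1222, 0.1934, 0.2046], E[r] = -1.3042, γ^t·E[r] = -0.273515, running G = -5.640954
t=8: π = [0.1597, 0.1475, 0.1725, 0.1222, 0.1934, 0.2046], E[r] = -1.3042, γ^t·E[r] = -0.218812, running G = -5.859766

G = -5.8598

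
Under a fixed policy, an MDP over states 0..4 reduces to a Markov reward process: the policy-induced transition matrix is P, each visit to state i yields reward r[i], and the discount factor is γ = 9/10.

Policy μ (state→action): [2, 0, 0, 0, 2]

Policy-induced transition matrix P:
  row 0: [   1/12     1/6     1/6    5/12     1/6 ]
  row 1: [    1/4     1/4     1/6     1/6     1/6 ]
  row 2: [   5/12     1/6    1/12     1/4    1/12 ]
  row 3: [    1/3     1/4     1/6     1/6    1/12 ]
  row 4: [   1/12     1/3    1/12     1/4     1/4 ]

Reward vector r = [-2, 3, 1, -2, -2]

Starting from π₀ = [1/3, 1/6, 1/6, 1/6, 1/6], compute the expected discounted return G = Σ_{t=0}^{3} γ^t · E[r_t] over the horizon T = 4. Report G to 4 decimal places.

t=0: π = [0.3333, 0.1667, 0.1667, 0.1667, 0.1667], E[r] = -0.6667, γ^t·E[r] = -0.666667, running G = -0.666667
t=1: π = [0.2083, 0.2222, 0.1389, 0.2778, 0.1528], E[r] = -0.4722, γ^t·E[r] = -0.425000, running G = -1.091667
t=2: π = [0.2361, 0.2338, 0.1424, 0.2431, 0.1447], E[r] = -0.4039, γ^t·E[r] = -0.327188, running G = -1.418854
t=3: π = [0.2305, 0.2305, 0.1427, 0.2496, 0.1466], E[r] = -0.4192, γ^t·E[r] = -0.305578, running G = -1.724432

G = -1.7244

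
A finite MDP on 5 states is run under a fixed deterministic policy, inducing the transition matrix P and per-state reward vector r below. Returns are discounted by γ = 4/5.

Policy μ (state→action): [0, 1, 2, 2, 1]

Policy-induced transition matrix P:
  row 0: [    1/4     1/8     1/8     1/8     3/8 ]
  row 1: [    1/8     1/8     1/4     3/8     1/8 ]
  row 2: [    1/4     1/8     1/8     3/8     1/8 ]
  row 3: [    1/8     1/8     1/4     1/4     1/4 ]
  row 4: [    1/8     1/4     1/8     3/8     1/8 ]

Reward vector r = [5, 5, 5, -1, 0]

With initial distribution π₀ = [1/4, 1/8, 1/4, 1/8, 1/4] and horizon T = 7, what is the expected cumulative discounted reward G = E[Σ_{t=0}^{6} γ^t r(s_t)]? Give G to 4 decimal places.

G = 9.5073

t=0: π = [0.2500, 0.1250, 0.2500, 0.1250, 0.2500], E[r] = 3.0000, γ^t·E[r] = 3.000000, running G = 3.000000
t=1: π = [0.1875, 0.1563, 0.1563, 0.2969, 0.2031], E[r] = 2.2031, γ^t·E[r] = 1.762500, running G = 4.762500
t=2: π = [0.1680, 0.1504, 0.1816, 0.2910, 0.2090], E[r] = 2.2090, γ^t·E[r] = 1.413750, running G = 6.176250
t=3: π = [0.1687, 0.1511, 0.1802, 0.2966, 0.2034], E[r] = 2.2034, γ^t·E[r] = 1.128125, running G = 7.304375
t=4: π = [0.1686, 0.1504, 0.1810, 0.2957, 0.2043], E[r] = 2.2043, γ^t·E[r] = 0.902863, running G = 8.207238
t=5: π = [0.1687, 0.1505, 0.1808, 0.2959, 0.2041], E[r] = 2.2041, γ^t·E[r] = 0.722246, running G = 8.929484
t=6: π = [0.1687, 0.1505, 0.1808, 0.2958, 0.2042], E[r] = 2.2042, γ^t·E[r] = 0.577807, running G = 9.507291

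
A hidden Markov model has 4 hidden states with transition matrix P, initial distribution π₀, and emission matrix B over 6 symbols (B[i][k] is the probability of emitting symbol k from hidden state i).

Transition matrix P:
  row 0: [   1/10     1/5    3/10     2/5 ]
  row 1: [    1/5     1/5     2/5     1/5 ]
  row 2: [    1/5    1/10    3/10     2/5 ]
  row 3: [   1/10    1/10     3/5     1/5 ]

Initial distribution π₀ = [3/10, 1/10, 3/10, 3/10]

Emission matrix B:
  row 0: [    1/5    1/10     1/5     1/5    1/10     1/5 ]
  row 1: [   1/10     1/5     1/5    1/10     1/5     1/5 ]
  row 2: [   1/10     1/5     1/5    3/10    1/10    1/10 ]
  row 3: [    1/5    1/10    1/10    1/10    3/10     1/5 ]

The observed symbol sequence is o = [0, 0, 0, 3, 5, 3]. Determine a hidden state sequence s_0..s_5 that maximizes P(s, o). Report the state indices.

path = [3, 2, 3, 2, 3, 2]

t=0: δ = [6.000e-02, 1.000e-02, 3.000e-02, 6.000e-02]  (obs o_0=0)
t=1: δ = [1.200e-03, 1.200e-03, 3.600e-03, 4.800e-03]  ψ = [0, 0, 3, 0]  (obs o_1=0)
t=2: δ = [1.440e-04, 4.800e-05, 2.880e-04, 2.880e-04]  ψ = [2, 3, 3, 2]  (obs o_2=0)
t=3: δ = [1.152e-05, 2.880e-06, 5.184e-05, 1.152e-05]  ψ = [2, 0, 3, 2]  (obs o_3=3)
t=4: δ = [2.074e-06, 1.037e-06, 1.555e-06, 4.147e-06]  ψ = [2, 2, 2, 2]  (obs o_4=5)
t=5: δ = [8.294e-08, 4.147e-08, 7.465e-07, 8.294e-08]  ψ = [3, 0, 3, 0]  (obs o_5=3)
backtrack: best end state = 2; path = [3, 2, 3, 2, 3, 2]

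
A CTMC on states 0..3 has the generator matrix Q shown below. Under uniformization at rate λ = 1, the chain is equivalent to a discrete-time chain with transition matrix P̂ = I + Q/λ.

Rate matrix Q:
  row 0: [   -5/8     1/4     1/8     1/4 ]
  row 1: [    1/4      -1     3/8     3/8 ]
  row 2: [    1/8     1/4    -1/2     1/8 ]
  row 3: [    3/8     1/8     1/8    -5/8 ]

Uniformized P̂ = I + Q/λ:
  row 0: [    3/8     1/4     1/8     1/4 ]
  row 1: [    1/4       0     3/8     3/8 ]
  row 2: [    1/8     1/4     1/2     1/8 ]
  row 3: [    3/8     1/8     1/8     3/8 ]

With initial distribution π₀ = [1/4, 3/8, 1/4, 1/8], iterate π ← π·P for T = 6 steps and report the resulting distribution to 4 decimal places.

π = [0.2859, 0.1728, 0.2694, 0.2718]

t=0: π = [0.2500, 0.3750, 0.2500, 0.1250]
t=1: π = [0.2656, 0.1406, 0.3125, 0.2813]
t=2: π = [0.2793, 0.1797, 0.2773, 0.2637]
t=3: π = [0.2832, 0.1721, 0.2739, 0.2708]
t=4: π = [0.2850, 0.1731, 0.2708, 0.2711]
t=5: π = [0.2857, 0.1728, 0.2698, 0.2717]
t=6: π = [0.2859, 0.1728, 0.2694, 0.2718]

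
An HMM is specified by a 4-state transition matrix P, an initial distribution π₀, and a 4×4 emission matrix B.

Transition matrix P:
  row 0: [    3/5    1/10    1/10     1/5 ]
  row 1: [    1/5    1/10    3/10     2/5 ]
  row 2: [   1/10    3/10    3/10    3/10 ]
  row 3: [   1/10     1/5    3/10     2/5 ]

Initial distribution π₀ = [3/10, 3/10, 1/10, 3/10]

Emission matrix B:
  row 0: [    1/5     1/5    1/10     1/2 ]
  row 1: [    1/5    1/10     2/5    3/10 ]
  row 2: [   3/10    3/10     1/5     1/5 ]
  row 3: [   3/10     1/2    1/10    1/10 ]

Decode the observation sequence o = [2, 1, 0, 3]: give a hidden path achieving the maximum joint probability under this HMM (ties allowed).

path = [1, 3, 2, 1]

t=0: δ = [3.000e-02, 1.200e-01, 2.000e-02, 3.000e-02]  (obs o_0=2)
t=1: δ = [4.800e-03, 1.200e-03, 1.080e-02, 2.400e-02]  ψ = [1, 1, 1, 1]  (obs o_1=1)
t=2: δ = [5.760e-04, 9.600e-04, 2.160e-03, 2.880e-03]  ψ = [0, 3, 3, 3]  (obs o_2=0)
t=3: δ = [1.728e-04, 1.944e-04, 1.728e-04, 1.152e-04]  ψ = [0, 2, 3, 3]  (obs o_3=3)
backtrack: best end state = 1; path = [1, 3, 2, 1]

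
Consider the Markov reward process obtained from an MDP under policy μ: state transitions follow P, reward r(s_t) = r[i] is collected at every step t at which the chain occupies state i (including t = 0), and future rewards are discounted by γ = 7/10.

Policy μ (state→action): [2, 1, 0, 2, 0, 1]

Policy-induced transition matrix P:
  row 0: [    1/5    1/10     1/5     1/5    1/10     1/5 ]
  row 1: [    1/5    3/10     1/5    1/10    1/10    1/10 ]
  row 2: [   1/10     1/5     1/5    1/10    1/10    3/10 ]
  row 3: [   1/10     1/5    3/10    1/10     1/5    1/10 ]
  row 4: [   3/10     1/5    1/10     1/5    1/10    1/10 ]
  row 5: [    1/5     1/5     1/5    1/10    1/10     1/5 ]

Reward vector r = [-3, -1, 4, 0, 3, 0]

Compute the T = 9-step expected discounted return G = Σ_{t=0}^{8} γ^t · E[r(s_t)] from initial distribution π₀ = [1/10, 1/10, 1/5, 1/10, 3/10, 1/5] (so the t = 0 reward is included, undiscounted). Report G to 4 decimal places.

t=0: π = [0.1000, 0.1000, 0.2000, 0.1000, 0.3000, 0.2000], E[r] = 1.3000, γ^t·E[r] = 1.300000, running G = 1.300000
t=1: π = [0.2000, 0.2000, 0.1800, 0.1400, 0.1100, 0.1700], E[r] = 0.2500, γ^t·E[r] = 0.175000, running G = 1.475000
t=2: π = [0.1790, 0.2000, 0.2030, 0.1310, 0.1140, 0.1730], E[r] = 0.4170, γ^t·E[r] = 0.204330, running G = 1.679330
t=3: π = [0.1780, 0.2021, 0.2017, 0.1293, 0.1131, 0.1758], E[r] = 0.4100, γ^t·E[r] = 0.140630, running G = 1.819960
t=4: π = [0.1782, 0.2024, 0.2016, 0.1291, 0.1129, 0.1757], E[r] = 0.4082, γ^t·E[r] = 0.098016, running G = 1.917976
t=5: π = [0.1782, 0.2024, 0.2016, 0.1291, 0.1129, 0.1757], E[r] = 0.4081, γ^t·E[r] = 0.068594, running G = 1.986570
t=6: π = [0.1782, 0.2024, 0.2016, 0.1291, 0.1129, 0.1757], E[r] = 0.4081, γ^t·E[r] = 0.048017, running G = 2.034587
t=7: π = [0.1782, 0.2024, 0.2016, 0.1291, 0.1129, 0.1757], E[r] = 0.4081, γ^t·E[r] = 0.033612, running G = 2.068199
t=8: π = [0.1782, 0.2024, 0.2016, 0.1291, 0.1129, 0.1757], E[r] = 0.4081, γ^t·E[r] = 0.023529, running G = 2.091728

G = 2.0917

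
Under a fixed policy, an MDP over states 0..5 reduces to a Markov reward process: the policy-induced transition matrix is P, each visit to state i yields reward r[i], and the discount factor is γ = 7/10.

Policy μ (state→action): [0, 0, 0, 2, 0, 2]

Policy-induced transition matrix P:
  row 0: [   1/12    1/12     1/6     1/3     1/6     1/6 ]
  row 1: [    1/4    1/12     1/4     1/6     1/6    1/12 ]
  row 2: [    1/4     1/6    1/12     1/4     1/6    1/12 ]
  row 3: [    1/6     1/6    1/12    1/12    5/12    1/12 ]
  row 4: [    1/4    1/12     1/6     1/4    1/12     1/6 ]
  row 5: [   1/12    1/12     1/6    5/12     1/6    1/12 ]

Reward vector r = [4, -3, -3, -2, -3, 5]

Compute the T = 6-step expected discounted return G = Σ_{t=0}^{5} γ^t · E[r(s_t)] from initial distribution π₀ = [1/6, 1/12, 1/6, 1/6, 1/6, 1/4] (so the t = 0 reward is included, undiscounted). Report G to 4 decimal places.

t=0: π = [0.1667, 0.0833, 0.1667, 0.1667, 0.1667, 0.2500], E[r] = 0.3333, γ^t·E[r] = 0.333333, running G = 0.333333
t=1: π = [0.1667, 0.1111, 0.1458, 0.2708, 0.1944, 0.1111], E[r] = -0.6736, γ^t·E[r] = -0.471528, running G = -0.138194
t=2: π = [0.1811, 0.1181, 0.1412, 0.2280, 0.2182, 0.1134], E[r] = -0.5966, γ^t·E[r] = -0.292355, running G = -0.430550
t=3: π = [0.1819, 0.1141, 0.1457, 0.2362, 0.2055, 0.1166], E[r] = -0.5576, γ^t·E[r] = -0.191267, running G = -0.621817
t=4: π = [0.1806, 0.1152, 0.1444, 0.2357, 0.2086, 0.1156], E[r] = -0.5754, γ^t·E[r] = -0.138147, running G = -0.759963
t=5: π = [0.1810, 0.1150, 0.1446, 0.2354, 0.2082, 0.1158], E[r] = -0.5715, γ^t·E[r] = -0.096056, running G = -0.856019

G = -0.8560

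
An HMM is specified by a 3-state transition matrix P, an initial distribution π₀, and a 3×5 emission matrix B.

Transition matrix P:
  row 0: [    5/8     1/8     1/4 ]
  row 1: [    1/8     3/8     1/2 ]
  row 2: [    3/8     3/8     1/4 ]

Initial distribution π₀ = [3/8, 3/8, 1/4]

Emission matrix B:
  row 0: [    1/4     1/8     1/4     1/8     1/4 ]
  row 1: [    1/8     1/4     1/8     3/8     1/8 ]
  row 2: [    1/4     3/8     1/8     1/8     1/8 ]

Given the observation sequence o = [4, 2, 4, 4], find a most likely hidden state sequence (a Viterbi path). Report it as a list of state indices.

t=0: δ = [9.375e-02, 4.688e-02, 3.125e-02]  (obs o_0=4)
t=1: δ = [1.465e-02, 2.197e-03, 2.930e-03]  ψ = [0, 1, 0]  (obs o_1=2)
t=2: δ = [2.289e-03, 2.289e-04, 4.578e-04]  ψ = [0, 0, 0]  (obs o_2=4)
t=3: δ = [3.576e-04, 3.576e-05, 7.153e-05]  ψ = [0, 0, 0]  (obs o_3=4)
backtrack: best end state = 0; path = [0, 0, 0, 0]

path = [0, 0, 0, 0]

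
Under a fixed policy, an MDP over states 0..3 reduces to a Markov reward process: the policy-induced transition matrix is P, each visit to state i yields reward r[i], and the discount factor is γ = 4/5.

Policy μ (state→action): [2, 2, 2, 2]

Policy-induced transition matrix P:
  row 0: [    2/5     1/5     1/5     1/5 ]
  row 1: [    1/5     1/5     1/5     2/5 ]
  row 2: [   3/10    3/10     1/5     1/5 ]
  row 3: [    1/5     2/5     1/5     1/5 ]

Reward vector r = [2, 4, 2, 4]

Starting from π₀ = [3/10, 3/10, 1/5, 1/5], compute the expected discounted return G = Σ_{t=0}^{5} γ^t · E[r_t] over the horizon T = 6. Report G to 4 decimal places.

G = 11.1928

t=0: π = [0.3000, 0.3000, 0.2000, 0.2000], E[r] = 3.0000, γ^t·E[r] = 3.000000, running G = 3.000000
t=1: π = [0.2800, 0.2600, 0.2000, 0.2600], E[r] = 3.0400, γ^t·E[r] = 2.432000, running G = 5.432000
t=2: π = [0.2760, 0.2720, 0.2000, 0.2520], E[r] = 3.0480, γ^t·E[r] = 1.950720, running G = 7.382720
t=3: π = [0.2752, 0.2704, 0.2000, 0.2544], E[r] = 3.0496, γ^t·E[r] = 1.561395, running G = 8.944115
t=4: π = [0.2750, 0.2709, 0.2000, 0.2541], E[r] = 3.0499, γ^t·E[r] = 1.249247, running G = 10.193362
t=5: π = [0.2750, 0.2708, 0.2000, 0.2542], E[r] = 3.0500, γ^t·E[r] = 0.999419, running G = 11.192781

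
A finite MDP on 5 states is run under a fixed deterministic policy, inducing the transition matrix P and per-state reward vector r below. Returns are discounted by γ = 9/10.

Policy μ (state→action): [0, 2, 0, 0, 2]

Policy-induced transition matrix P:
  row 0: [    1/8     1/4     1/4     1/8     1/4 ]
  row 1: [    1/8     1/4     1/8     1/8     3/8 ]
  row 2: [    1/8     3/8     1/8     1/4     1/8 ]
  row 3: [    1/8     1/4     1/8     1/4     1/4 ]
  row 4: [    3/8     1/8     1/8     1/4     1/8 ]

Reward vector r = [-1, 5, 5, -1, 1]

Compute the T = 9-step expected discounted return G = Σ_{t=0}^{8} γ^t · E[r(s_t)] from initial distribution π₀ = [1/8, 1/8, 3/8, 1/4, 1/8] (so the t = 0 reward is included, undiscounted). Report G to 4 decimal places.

t=0: π = [0.1250, 0.1250, 0.3750, 0.2500, 0.1250], E[r] = 2.2500, γ^t·E[r] = 2.250000, running G = 2.250000
t=1: π = [0.1563, 0.2813, 0.1406, 0.2188, 0.2031], E[r] = 1.9375, γ^t·E[r] = 1.743750, running G = 3.993750
t=2: π = [0.1758, 0.2422, 0.1445, 0.1953, 0.2422], E[r] = 1.8047, γ^t·E[r] = 1.461797, running G = 5.455547
t=3: π = [0.1855, 0.2378, 0.1470, 0.1978, 0.2319], E[r] = 1.7725, γ^t·E[r] = 1.292124, running G = 6.747671
t=4: π = [0.1830, 0.2394, 0.1482, 0.1971, 0.2324], E[r] = 1.7902, γ^t·E[r] = 1.174525, running G = 7.922196
t=5: π = [0.1831, 0.2395, 0.1479, 0.1972, 0.2324], E[r] = 1.7888, γ^t·E[r] = 1.056279, running G = 8.978475
t=6: π = [0.1831, 0.2394, 0.1479, 0.1972, 0.2324], E[r] = 1.7888, γ^t·E[r] = 0.950626, running G = 9.929101
t=7: π = [0.1831, 0.2394, 0.1479, 0.1972, 0.2324], E[r] = 1.7887, γ^t·E[r] = 0.855536, running G = 10.784637
t=8: π = [0.1831, 0.2394, 0.1479, 0.1972, 0.2324], E[r] = 1.7887, γ^t·E[r] = 0.769992, running G = 11.554628

G = 11.5546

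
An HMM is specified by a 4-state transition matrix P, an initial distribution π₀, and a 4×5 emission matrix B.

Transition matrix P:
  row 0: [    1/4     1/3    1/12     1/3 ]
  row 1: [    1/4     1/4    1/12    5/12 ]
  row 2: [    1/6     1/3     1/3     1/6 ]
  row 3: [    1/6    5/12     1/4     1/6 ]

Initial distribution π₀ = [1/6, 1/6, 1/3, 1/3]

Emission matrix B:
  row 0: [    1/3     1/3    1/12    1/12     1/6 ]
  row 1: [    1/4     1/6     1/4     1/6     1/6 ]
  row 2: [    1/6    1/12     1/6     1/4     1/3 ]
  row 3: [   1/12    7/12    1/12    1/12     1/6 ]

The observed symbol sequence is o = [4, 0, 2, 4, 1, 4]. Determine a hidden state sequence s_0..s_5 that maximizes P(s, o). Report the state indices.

t=0: δ = [2.778e-02, 2.778e-02, 1.111e-01, 5.556e-02]  (obs o_0=4)
t=1: δ = [6.173e-03, 9.259e-03, 6.173e-03, 1.543e-03]  ψ = [2, 2, 2, 2]  (obs o_1=0)
t=2: δ = [1.929e-04, 5.787e-04, 3.429e-04, 3.215e-04]  ψ = [1, 1, 2, 1]  (obs o_2=2)
t=3: δ = [2.411e-05, 2.411e-05, 3.810e-05, 4.019e-05]  ψ = [1, 1, 2, 1]  (obs o_3=4)
t=4: δ = [2.233e-06, 2.791e-06, 1.058e-06, 5.861e-06]  ψ = [3, 3, 2, 1]  (obs o_4=1)
t=5: δ = [1.628e-07, 4.070e-07, 4.884e-07, 1.938e-07]  ψ = [3, 3, 3, 1]  (obs o_5=4)
backtrack: best end state = 2; path = [2, 1, 1, 1, 3, 2]

path = [2, 1, 1, 1, 3, 2]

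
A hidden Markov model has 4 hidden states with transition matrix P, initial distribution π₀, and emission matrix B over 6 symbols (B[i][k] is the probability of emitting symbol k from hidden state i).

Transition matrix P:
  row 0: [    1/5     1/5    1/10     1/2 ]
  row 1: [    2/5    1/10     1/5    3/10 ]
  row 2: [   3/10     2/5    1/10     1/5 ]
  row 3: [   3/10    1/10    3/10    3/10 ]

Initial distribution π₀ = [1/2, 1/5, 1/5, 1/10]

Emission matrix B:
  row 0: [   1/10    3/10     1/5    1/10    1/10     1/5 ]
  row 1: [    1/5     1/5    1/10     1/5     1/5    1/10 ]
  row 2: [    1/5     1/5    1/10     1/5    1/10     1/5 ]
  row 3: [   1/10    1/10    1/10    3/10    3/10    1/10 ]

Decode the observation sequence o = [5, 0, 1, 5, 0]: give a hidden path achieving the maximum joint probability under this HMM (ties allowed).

t=0: δ = [1.000e-01, 2.000e-02, 4.000e-02, 1.000e-02]  (obs o_0=5)
t=1: δ = [2.000e-03, 4.000e-03, 2.000e-03, 5.000e-03]  ψ = [0, 0, 0, 0]  (obs o_1=0)
t=2: δ = [4.800e-04, 1.600e-04, 3.000e-04, 1.500e-04]  ψ = [1, 2, 3, 3]  (obs o_2=1)
t=3: δ = [1.920e-05, 1.200e-05, 9.600e-06, 2.400e-05]  ψ = [0, 2, 0, 0]  (obs o_3=5)
t=4: δ = [7.200e-07, 7.680e-07, 1.440e-06, 9.600e-07]  ψ = [3, 0, 3, 0]  (obs o_4=0)
backtrack: best end state = 2; path = [0, 1, 0, 3, 2]

path = [0, 1, 0, 3, 2]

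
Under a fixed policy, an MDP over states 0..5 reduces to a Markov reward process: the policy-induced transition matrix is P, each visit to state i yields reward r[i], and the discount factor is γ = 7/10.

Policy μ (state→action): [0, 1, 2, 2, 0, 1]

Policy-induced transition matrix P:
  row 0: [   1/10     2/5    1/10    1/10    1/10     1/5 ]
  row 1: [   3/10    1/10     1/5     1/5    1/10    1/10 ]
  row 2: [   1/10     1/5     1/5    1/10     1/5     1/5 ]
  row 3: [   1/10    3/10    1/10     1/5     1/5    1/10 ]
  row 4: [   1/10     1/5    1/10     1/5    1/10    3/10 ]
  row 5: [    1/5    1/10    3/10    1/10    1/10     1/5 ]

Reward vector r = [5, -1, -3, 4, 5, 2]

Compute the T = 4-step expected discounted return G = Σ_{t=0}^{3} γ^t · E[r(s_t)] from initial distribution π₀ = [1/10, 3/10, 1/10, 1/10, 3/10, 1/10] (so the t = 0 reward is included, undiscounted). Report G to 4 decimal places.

G = 4.6803

t=0: π = [0.1000, 0.3000, 0.1000, 0.1000, 0.3000, 0.1000], E[r] = 2.0000, γ^t·E[r] = 2.000000, running G = 2.000000
t=1: π = [0.1700, 0.1900, 0.1600, 0.1700, 0.1200, 0.1900], E[r] = 1.8400, γ^t·E[r] = 1.288000, running G = 3.288000
t=2: π = [0.1570, 0.2130, 0.1730, 0.1480, 0.1330, 0.1760], E[r] = 1.6620, γ^t·E[r] = 0.814380, running G = 4.102380
t=3: π = [0.1602, 0.2073, 0.1738, 0.1494, 0.1321, 0.1772], E[r] = 1.6848, γ^t·E[r] = 0.577886, running G = 4.680266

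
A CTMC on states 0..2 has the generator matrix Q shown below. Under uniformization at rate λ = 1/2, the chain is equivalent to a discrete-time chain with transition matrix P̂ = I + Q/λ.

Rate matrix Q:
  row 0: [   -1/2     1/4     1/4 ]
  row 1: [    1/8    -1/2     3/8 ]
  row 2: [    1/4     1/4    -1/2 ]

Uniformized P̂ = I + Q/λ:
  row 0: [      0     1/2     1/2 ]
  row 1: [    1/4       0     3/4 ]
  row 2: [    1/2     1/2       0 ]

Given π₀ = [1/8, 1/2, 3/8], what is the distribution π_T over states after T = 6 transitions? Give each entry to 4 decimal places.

π = [0.2832, 0.3359, 0.3809]

t=0: π = [0.1250, 0.5000, 0.3750]
t=1: π = [0.3125, 0.2500, 0.4375]
t=2: π = [0.2813, 0.3750, 0.3438]
t=3: π = [0.2656, 0.3125, 0.4219]
t=4: π = [0.2891, 0.3438, 0.3672]
t=5: π = [0.2695, 0.3281, 0.4023]
t=6: π = [0.2832, 0.3359, 0.3809]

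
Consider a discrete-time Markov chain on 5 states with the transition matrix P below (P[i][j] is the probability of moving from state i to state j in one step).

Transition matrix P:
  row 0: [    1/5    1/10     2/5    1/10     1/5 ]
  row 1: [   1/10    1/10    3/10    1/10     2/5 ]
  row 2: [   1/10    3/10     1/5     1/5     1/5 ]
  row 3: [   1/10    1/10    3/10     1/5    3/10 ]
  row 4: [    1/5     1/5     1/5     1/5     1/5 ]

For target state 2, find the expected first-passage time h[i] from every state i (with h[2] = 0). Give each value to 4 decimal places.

First-step conditioning: h[2] = 0; for i ≠ 2, h[i] = 1 + Σ_k P[i][k]·h[k].
  h[0] = 1 + 1/5·h[0] + 1/10·h[1] + 1/10·h[3] + 1/5·h[4]
  h[1] = 1 + 1/10·h[0] + 1/10·h[1] + 1/10·h[3] + 2/5·h[4]
  h[3] = 1 + 1/10·h[0] + 1/10·h[1] + 1/5·h[3] + 3/10·h[4]
  h[4] = 1 + 1/5·h[0] + 1/5·h[1] + 1/5·h[3] + 1/5·h[4]
Solving the 4×4 linear system over states ≠ 2 gives exactly h = [2180/711, 555/158, 0, 4955/1422, 595/158] (h[2] = 0 is the target).

h = [3.0661, 3.5127, 0.0000, 3.4845, 3.7658]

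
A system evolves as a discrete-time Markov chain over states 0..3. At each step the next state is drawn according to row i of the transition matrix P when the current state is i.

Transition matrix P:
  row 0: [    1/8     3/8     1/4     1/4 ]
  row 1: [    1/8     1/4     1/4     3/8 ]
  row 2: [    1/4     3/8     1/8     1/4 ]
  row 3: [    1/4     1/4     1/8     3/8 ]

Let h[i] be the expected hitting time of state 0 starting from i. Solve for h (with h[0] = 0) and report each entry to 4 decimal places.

h = [0.0000, 5.2110, 4.6972, 4.6239]

First-step conditioning: h[0] = 0; for i ≠ 0, h[i] = 1 + Σ_k P[i][k]·h[k].
  h[1] = 1 + 1/4·h[1] + 1/4·h[2] + 3/8·h[3]
  h[2] = 1 + 3/8·h[1] + 1/8·h[2] + 1/4·h[3]
  h[3] = 1 + 1/4·h[1] + 1/8·h[2] + 3/8·h[3]
Solving the 3×3 linear system over states ≠ 0 gives exactly h = [0, 568/109, 512/109, 504/109] (h[0] = 0 is the target).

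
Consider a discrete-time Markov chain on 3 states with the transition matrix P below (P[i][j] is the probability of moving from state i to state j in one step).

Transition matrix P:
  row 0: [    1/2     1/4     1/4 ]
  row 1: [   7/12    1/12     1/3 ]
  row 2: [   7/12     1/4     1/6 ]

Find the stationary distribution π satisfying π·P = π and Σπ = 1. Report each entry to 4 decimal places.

Balance equations π_j = Σ_i π_i·P[i][j]:
  π_0 = 1/2·π_0 + 7/12·π_1 + 7/12·π_2
  π_1 = 1/4·π_0 + 1/12·π_1 + 1/4·π_2
  normalize: π_0 + π_1 + π_2 = 1
Solving the linear system gives exactly π = [7/13, 3/14, 45/182].

π = [0.5385, 0.2143, 0.2473]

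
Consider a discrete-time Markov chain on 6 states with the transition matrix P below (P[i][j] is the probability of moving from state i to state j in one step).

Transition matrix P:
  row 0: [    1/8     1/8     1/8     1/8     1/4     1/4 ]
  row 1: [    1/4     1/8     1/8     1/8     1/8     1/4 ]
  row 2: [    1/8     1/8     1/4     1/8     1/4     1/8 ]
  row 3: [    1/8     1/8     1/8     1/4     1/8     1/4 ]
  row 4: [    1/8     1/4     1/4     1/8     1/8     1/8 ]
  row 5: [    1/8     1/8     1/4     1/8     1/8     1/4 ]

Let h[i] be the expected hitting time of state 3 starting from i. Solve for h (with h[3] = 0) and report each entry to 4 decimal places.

First-step conditioning: h[3] = 0; for i ≠ 3, h[i] = 1 + Σ_k P[i][k]·h[k].
  h[0] = 1 + 1/8·h[0] + 1/8·h[1] + 1/8·h[2] + 1/4·h[4] + 1/4·h[5]
  h[1] = 1 + 1/4·h[0] + 1/8·h[1] + 1/8·h[2] + 1/8·h[4] + 1/4·h[5]
  h[2] = 1 + 1/8·h[0] + 1/8·h[1] + 1/4·h[2] + 1/4·h[4] + 1/8·h[5]
  h[4] = 1 + 1/8·h[0] + 1/4·h[1] + 1/4·h[2] + 1/8·h[4] + 1/8·h[5]
  h[5] = 1 + 1/8·h[0] + 1/8·h[1] + 1/4·h[2] + 1/8·h[4] + 1/4·h[5]
Solving the 5×5 linear system over states ≠ 3 gives exactly h = [8, 8, 8, 0, 8, 8] (h[3] = 0 is the target).

h = [8.0000, 8.0000, 8.0000, 0.0000, 8.0000, 8.0000]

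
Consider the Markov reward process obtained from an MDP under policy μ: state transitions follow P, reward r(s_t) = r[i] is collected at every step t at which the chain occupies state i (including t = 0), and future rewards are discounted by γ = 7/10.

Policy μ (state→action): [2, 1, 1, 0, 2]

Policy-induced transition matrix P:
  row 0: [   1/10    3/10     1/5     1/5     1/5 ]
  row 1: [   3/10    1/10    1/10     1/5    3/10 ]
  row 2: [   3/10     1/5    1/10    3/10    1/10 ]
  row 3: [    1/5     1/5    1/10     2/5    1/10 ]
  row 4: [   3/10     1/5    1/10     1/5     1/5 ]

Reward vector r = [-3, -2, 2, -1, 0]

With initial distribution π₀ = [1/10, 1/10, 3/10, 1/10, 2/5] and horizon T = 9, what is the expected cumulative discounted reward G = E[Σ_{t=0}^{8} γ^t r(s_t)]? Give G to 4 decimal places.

t=0: π = [0.1000, 0.1000, 0.3000, 0.1000, 0.4000], E[r] = 0.0000, γ^t·E[r] = 0.000000, running G = 0.000000
t=1: π = [0.2700, 0.2000, 0.1100, 0.2500, 0.1700], E[r] = -1.2400, γ^t·E[r] = -0.868000, running G = -0.868000
t=2: π = [0.2210, 0.2070, 0.1270, 0.2610, 0.1840], E[r] = -1.0840, γ^t·E[r] = -0.531160, running G = -1.399160
t=3: π = [0.2297, 0.2014, 0.1221, 0.2649, 0.1819], E[r] = -1.1126, γ^t·E[r] = -0.381622, running G = -1.780782
t=4: π = [0.2276, 0.2028, 0.1230, 0.2652, 0.1814], E[r] = -1.1076, γ^t·E[r] = -0.265940, running G = -2.046721
t=5: π = [0.2280, 0.2025, 0.1228, 0.2653, 0.1815], E[r] = -1.1087, γ^t·E[r] = -0.186334, running G = -2.233056
t=6: π = [0.2279, 0.2025, 0.1228, 0.2653, 0.1814], E[r] = -1.1085, γ^t·E[r] = -0.130410, running G = -2.363466
t=7: π = [0.2279, 0.2025, 0.1228, 0.2653, 0.1814], E[r] = -1.1085, γ^t·E[r] = -0.091291, running G = -2.454756
t=8: π = [0.2279, 0.2025, 0.1228, 0.2653, 0.1814], E[r] = -1.1085, γ^t·E[r] = -0.063903, running G = -2.518659

G = -2.5187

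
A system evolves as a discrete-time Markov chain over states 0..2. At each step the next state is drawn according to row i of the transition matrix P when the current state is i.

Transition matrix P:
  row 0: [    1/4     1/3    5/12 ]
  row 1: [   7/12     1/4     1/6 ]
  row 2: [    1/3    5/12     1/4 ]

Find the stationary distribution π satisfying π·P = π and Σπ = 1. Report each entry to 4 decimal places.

Balance equations π_j = Σ_i π_i·P[i][j]:
  π_0 = 1/4·π_0 + 7/12·π_1 + 1/3·π_2
  π_1 = 1/3·π_0 + 1/4·π_1 + 5/12·π_2
  normalize: π_0 + π_1 + π_2 = 1
Solving the linear system gives exactly π = [71/185, 61/185, 53/185].

π = [0.3838, 0.3297, 0.2865]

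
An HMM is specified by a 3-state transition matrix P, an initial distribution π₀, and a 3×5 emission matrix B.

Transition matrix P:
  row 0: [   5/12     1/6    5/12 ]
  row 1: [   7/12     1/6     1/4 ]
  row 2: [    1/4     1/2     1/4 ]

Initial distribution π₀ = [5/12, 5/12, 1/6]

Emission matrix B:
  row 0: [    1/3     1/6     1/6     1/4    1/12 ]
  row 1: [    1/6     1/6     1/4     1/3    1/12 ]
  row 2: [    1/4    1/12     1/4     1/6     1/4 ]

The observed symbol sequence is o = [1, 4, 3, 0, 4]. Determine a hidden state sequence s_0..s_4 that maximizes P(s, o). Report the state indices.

path = [0, 2, 1, 0, 2]

t=0: δ = [6.944e-02, 6.944e-02, 1.389e-02]  (obs o_0=1)
t=1: δ = [3.376e-03, 9.645e-04, 7.234e-03]  ψ = [1, 0, 0]  (obs o_1=4)
t=2: δ = [4.521e-04, 1.206e-03, 3.014e-04]  ψ = [2, 2, 2]  (obs o_2=3)
t=3: δ = [2.344e-04, 3.349e-05, 7.535e-05]  ψ = [1, 1, 1]  (obs o_3=0)
t=4: δ = [8.140e-06, 3.256e-06, 2.442e-05]  ψ = [0, 0, 0]  (obs o_4=4)
backtrack: best end state = 2; path = [0, 2, 1, 0, 2]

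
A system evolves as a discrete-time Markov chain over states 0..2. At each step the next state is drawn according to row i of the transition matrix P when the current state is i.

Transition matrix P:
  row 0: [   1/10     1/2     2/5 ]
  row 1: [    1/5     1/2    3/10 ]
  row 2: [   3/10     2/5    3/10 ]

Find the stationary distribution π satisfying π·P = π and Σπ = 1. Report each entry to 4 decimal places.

π = [0.2110, 0.4679, 0.3211]

Balance equations π_j = Σ_i π_i·P[i][j]:
  π_0 = 1/10·π_0 + 1/5·π_1 + 3/10·π_2
  π_1 = 1/2·π_0 + 1/2·π_1 + 2/5·π_2
  normalize: π_0 + π_1 + π_2 = 1
Solving the linear system gives exactly π = [23/109, 51/109, 35/109].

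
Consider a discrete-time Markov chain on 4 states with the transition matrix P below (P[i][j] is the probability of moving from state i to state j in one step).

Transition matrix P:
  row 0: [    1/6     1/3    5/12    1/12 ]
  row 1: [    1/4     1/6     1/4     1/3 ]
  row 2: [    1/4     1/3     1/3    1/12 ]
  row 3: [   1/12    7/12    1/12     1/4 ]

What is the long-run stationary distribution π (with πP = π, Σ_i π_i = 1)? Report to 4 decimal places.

Balance equations π_j = Σ_i π_i·P[i][j]:
  π_0 = 1/6·π_0 + 1/4·π_1 + 1/4·π_2 + 1/12·π_3
  π_1 = 1/3·π_0 + 1/6·π_1 + 1/3·π_2 + 7/12·π_3
  π_2 = 5/12·π_0 + 1/4·π_1 + 1/3·π_2 + 1/12·π_3
  normalize: π_0 + π_1 + π_2 + π_3 = 1
Solving the linear system gives exactly π = [341/1703, 43/131, 465/1703, 26/131].

π = [0.2002, 0.3282, 0.2730, 0.1985]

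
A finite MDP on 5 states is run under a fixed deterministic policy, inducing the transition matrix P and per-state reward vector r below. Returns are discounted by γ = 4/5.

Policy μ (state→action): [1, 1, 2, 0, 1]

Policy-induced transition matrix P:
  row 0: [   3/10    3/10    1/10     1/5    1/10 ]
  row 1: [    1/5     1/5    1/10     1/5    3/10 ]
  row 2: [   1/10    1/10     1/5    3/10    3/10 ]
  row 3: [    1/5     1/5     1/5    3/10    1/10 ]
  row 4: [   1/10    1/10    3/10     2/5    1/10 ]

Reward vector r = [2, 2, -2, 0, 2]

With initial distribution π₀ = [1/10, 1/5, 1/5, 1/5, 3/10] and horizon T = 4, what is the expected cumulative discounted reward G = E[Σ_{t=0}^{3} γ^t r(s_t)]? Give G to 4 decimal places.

t=0: π = [0.1000, 0.2000, 0.2000, 0.2000, 0.3000], E[r] = 0.8000, γ^t·E[r] = 0.800000, running G = 0.800000
t=1: π = [0.1600, 0.1600, 0.2000, 0.3000, 0.1800], E[r] = 0.6000, γ^t·E[r] = 0.480000, running G = 1.280000
t=2: π = [0.1780, 0.1780, 0.1860, 0.2860, 0.1720], E[r] = 0.6840, γ^t·E[r] = 0.437760, running G = 1.717760
t=3: π = [0.1820, 0.1820, 0.1816, 0.2816, 0.1728], E[r] = 0.7104, γ^t·E[r] = 0.363725, running G = 2.081485

G = 2.0815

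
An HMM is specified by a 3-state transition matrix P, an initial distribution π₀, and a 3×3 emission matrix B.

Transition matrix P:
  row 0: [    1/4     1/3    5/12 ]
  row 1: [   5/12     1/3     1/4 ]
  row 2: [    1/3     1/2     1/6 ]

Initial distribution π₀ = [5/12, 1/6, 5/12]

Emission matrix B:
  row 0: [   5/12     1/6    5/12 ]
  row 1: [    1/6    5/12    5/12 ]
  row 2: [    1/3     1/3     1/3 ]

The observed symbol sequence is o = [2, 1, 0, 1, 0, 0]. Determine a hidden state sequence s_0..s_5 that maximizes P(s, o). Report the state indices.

t=0: δ = [1.736e-01, 6.944e-02, 1.389e-01]  (obs o_0=2)
t=1: δ = [7.716e-03, 2.894e-02, 2.411e-02]  ψ = [2, 2, 0]  (obs o_1=1)
t=2: δ = [5.023e-03, 2.009e-03, 2.411e-03]  ψ = [1, 2, 1]  (obs o_2=0)
t=3: δ = [2.093e-04, 6.977e-04, 6.977e-04]  ψ = [0, 0, 0]  (obs o_3=1)
t=4: δ = [1.211e-04, 5.814e-05, 5.814e-05]  ψ = [1, 2, 1]  (obs o_4=0)
t=5: δ = [1.262e-05, 6.729e-06, 1.682e-05]  ψ = [0, 0, 0]  (obs o_5=0)
backtrack: best end state = 2; path = [2, 1, 0, 1, 0, 2]

path = [2, 1, 0, 1, 0, 2]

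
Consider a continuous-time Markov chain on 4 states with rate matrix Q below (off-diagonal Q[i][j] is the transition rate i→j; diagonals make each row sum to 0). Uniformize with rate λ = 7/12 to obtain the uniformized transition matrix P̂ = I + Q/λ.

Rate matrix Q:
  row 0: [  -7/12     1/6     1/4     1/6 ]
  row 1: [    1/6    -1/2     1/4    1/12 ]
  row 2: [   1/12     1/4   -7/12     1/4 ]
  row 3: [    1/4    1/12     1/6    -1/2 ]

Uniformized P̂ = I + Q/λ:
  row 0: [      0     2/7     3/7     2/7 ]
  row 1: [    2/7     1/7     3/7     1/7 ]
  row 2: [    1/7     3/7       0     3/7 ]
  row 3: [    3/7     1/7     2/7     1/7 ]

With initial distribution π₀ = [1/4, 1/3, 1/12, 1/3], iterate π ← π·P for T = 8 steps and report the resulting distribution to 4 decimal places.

t=0: π = [0.2500, 0.3333, 0.0833, 0.3333]
t=1: π = [0.2500, 0.2024, 0.3452, 0.2024]
t=2: π = [0.1939, 0.2772, 0.2517, 0.2772]
t=3: π = [0.2340, 0.2425, 0.2811, 0.2425]
t=4: π = [0.2133, 0.2566, 0.2735, 0.2566]
t=5: π = [0.2223, 0.2515, 0.2747, 0.2515]
t=6: π = [0.2189, 0.2531, 0.2749, 0.2531]
t=7: π = [0.2201, 0.2527, 0.2746, 0.2527]
t=8: π = [0.2197, 0.2528, 0.2748, 0.2528]

π = [0.2197, 0.2528, 0.2748, 0.2528]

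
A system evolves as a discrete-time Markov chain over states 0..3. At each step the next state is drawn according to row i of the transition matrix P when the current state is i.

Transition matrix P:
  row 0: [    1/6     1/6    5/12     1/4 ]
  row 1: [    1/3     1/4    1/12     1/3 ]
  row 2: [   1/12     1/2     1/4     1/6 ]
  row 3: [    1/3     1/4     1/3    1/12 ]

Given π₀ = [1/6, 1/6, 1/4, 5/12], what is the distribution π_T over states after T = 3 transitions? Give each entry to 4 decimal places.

π = [0.2326, 0.2953, 0.2553, 0.2168]

t=0: π = [0.1667, 0.1667, 0.2500, 0.4167]
t=1: π = [0.2431, 0.2986, 0.2847, 0.1736]
t=2: π = [0.2216, 0.3009, 0.2552, 0.2222]
t=3: π = [0.2326, 0.2953, 0.2553, 0.2168]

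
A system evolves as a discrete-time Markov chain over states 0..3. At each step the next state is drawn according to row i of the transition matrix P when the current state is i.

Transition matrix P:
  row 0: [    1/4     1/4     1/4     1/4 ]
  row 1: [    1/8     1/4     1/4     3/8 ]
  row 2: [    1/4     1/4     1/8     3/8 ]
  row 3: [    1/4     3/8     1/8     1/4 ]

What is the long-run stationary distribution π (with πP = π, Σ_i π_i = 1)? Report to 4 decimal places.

π = [0.2139, 0.2887, 0.1878, 0.3096]

Balance equations π_j = Σ_i π_i·P[i][j]:
  π_0 = 1/4·π_0 + 1/8·π_1 + 1/4·π_2 + 1/4·π_3
  π_1 = 1/4·π_0 + 1/4·π_1 + 1/4·π_2 + 3/8·π_3
  π_2 = 1/4·π_0 + 1/4·π_1 + 1/8·π_2 + 1/8·π_3
  normalize: π_0 + π_1 + π_2 + π_3 = 1
Solving the linear system gives exactly π = [123/575, 166/575, 108/575, 178/575].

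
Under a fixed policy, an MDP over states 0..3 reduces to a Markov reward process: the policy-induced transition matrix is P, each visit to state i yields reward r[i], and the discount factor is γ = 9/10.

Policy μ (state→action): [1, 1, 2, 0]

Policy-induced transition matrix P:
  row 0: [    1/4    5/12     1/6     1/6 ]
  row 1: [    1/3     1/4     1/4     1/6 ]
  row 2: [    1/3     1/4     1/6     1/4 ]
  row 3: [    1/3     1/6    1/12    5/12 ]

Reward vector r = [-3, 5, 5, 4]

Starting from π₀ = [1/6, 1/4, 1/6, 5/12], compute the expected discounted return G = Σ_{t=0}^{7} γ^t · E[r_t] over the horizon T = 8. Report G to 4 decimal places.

G = 13.9096

t=0: π = [0.1667, 0.2500, 0.1667, 0.4167], E[r] = 3.2500, γ^t·E[r] = 3.250000, running G = 3.250000
t=1: π = [0.3194, 0.2431, 0.1528, 0.2847], E[r] = 2.1597, γ^t·E[r] = 1.943750, running G = 5.193750
t=2: π = [0.3067, 0.2795, 0.1632, 0.2506], E[r] = 2.2957, γ^t·E[r] = 1.859531, running G = 7.053281
t=3: π = [0.3078, 0.2802, 0.1691, 0.2429], E[r] = 2.2949, γ^t·E[r] = 1.672980, running G = 8.726262
t=4: π = [0.3077, 0.2811, 0.1698, 0.2415], E[r] = 2.2970, γ^t·E[r] = 1.507083, running G = 10.233344
t=5: π = [0.3077, 0.2812, 0.1700, 0.2412], E[r] = 2.2973, γ^t·E[r] = 1.356516, running G = 11.589860
t=6: π = [0.3077, 0.2812, 0.1700, 0.2411], E[r] = 2.2973, γ^t·E[r] = 1.220898, running G = 12.810758
t=7: π = [0.3077, 0.2812, 0.1700, 0.2411], E[r] = 2.2973, γ^t·E[r] = 1.098814, running G = 13.909572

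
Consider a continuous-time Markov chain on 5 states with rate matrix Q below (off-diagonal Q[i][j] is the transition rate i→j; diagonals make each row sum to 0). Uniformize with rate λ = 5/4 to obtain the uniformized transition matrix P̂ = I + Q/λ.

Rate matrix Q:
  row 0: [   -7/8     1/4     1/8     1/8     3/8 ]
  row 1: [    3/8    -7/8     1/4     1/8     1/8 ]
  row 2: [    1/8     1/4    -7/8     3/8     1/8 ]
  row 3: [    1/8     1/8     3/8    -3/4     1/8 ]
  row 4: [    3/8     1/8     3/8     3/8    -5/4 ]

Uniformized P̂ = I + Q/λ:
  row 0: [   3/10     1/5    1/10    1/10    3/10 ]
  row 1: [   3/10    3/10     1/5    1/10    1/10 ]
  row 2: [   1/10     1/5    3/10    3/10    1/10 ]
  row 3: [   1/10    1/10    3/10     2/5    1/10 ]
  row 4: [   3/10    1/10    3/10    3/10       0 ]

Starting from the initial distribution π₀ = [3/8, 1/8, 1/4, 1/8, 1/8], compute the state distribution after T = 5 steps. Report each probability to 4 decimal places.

π = [0.2024, 0.1805, 0.2413, 0.2479, 0.1279]

t=0: π = [0.3750, 0.1250, 0.2500, 0.1250, 0.1250]
t=1: π = [0.2250, 0.1875, 0.2125, 0.2125, 0.1625]
t=2: π = [0.2150, 0.1813, 0.2363, 0.2388, 0.1288]
t=3: π = [0.2050, 0.1814, 0.2389, 0.2446, 0.1301]
t=4: π = [0.2033, 0.1807, 0.2409, 0.2472, 0.1280]
t=5: π = [0.2024, 0.1805, 0.2413, 0.2479, 0.1279]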